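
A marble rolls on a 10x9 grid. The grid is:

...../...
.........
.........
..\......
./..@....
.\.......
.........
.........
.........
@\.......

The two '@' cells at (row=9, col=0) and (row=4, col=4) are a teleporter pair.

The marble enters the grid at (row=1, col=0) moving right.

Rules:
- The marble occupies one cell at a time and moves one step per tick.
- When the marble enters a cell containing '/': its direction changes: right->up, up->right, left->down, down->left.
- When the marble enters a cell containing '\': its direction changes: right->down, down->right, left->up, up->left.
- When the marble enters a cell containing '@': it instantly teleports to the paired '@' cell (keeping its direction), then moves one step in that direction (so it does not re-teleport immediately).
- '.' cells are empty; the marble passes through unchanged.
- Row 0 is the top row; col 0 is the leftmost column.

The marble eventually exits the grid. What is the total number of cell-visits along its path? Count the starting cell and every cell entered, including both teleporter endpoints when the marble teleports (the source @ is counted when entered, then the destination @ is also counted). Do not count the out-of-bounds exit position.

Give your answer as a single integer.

Step 1: enter (1,0), '.' pass, move right to (1,1)
Step 2: enter (1,1), '.' pass, move right to (1,2)
Step 3: enter (1,2), '.' pass, move right to (1,3)
Step 4: enter (1,3), '.' pass, move right to (1,4)
Step 5: enter (1,4), '.' pass, move right to (1,5)
Step 6: enter (1,5), '.' pass, move right to (1,6)
Step 7: enter (1,6), '.' pass, move right to (1,7)
Step 8: enter (1,7), '.' pass, move right to (1,8)
Step 9: enter (1,8), '.' pass, move right to (1,9)
Step 10: at (1,9) — EXIT via right edge, pos 1
Path length (cell visits): 9

Answer: 9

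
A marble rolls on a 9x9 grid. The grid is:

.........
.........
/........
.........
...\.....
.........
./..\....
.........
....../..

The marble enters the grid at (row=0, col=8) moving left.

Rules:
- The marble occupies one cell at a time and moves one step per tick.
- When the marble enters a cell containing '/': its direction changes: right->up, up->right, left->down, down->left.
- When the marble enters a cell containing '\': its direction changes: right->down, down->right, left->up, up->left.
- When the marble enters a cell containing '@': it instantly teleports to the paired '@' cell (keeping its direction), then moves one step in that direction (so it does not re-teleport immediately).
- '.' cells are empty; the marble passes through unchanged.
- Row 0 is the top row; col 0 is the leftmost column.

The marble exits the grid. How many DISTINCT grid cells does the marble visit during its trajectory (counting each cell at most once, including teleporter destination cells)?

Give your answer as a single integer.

Answer: 9

Derivation:
Step 1: enter (0,8), '.' pass, move left to (0,7)
Step 2: enter (0,7), '.' pass, move left to (0,6)
Step 3: enter (0,6), '.' pass, move left to (0,5)
Step 4: enter (0,5), '.' pass, move left to (0,4)
Step 5: enter (0,4), '.' pass, move left to (0,3)
Step 6: enter (0,3), '.' pass, move left to (0,2)
Step 7: enter (0,2), '.' pass, move left to (0,1)
Step 8: enter (0,1), '.' pass, move left to (0,0)
Step 9: enter (0,0), '.' pass, move left to (0,-1)
Step 10: at (0,-1) — EXIT via left edge, pos 0
Distinct cells visited: 9 (path length 9)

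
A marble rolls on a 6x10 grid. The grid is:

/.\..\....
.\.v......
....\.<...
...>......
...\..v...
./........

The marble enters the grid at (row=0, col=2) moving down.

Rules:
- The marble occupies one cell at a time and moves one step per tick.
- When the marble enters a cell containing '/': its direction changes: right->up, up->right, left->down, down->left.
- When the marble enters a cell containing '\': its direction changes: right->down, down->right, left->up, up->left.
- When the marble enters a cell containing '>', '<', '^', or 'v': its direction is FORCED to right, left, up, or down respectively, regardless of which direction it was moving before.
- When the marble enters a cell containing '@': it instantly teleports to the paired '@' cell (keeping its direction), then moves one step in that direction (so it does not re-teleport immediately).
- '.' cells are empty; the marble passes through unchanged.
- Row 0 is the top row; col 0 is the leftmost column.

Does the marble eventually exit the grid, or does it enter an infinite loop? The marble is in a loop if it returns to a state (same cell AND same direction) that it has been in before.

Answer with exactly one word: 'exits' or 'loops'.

Answer: exits

Derivation:
Step 1: enter (0,2), '\' deflects down->right, move right to (0,3)
Step 2: enter (0,3), '.' pass, move right to (0,4)
Step 3: enter (0,4), '.' pass, move right to (0,5)
Step 4: enter (0,5), '\' deflects right->down, move down to (1,5)
Step 5: enter (1,5), '.' pass, move down to (2,5)
Step 6: enter (2,5), '.' pass, move down to (3,5)
Step 7: enter (3,5), '.' pass, move down to (4,5)
Step 8: enter (4,5), '.' pass, move down to (5,5)
Step 9: enter (5,5), '.' pass, move down to (6,5)
Step 10: at (6,5) — EXIT via bottom edge, pos 5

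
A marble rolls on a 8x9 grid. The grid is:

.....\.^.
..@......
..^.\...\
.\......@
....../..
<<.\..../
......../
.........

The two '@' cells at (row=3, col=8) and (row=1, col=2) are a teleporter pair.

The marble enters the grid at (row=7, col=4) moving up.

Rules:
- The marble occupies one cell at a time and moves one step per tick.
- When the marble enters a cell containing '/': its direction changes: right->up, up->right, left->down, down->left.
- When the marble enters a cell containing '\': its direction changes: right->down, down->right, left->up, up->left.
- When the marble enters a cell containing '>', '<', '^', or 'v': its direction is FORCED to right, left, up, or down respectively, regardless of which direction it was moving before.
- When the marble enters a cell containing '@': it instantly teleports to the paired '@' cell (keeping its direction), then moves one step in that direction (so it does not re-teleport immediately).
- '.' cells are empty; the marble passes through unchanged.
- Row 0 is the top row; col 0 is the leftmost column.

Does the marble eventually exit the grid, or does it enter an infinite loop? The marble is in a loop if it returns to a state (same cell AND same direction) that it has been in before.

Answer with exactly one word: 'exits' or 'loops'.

Step 1: enter (7,4), '.' pass, move up to (6,4)
Step 2: enter (6,4), '.' pass, move up to (5,4)
Step 3: enter (5,4), '.' pass, move up to (4,4)
Step 4: enter (4,4), '.' pass, move up to (3,4)
Step 5: enter (3,4), '.' pass, move up to (2,4)
Step 6: enter (2,4), '\' deflects up->left, move left to (2,3)
Step 7: enter (2,3), '.' pass, move left to (2,2)
Step 8: enter (2,2), '^' forces left->up, move up to (1,2)
Step 9: enter (1,2), '@' teleport (1,2)->(3,8), also enter (3,8), move up to (2,8)
Step 10: enter (2,8), '\' deflects up->left, move left to (2,7)
Step 11: enter (2,7), '.' pass, move left to (2,6)
Step 12: enter (2,6), '.' pass, move left to (2,5)
Step 13: enter (2,5), '.' pass, move left to (2,4)
Step 14: enter (2,4), '\' deflects left->up, move up to (1,4)
Step 15: enter (1,4), '.' pass, move up to (0,4)
Step 16: enter (0,4), '.' pass, move up to (-1,4)
Step 17: at (-1,4) — EXIT via top edge, pos 4

Answer: exits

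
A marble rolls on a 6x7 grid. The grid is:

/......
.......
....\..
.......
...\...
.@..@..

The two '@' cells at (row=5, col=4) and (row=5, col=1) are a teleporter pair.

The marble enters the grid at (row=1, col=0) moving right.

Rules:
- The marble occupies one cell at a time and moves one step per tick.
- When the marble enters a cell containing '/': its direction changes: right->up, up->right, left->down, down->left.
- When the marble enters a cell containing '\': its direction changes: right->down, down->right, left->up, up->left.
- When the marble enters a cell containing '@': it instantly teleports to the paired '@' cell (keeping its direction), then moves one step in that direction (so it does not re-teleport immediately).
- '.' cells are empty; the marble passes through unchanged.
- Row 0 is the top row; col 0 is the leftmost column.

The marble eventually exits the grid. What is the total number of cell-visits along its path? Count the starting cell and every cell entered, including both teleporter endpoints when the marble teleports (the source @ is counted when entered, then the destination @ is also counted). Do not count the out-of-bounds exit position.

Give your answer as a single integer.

Answer: 7

Derivation:
Step 1: enter (1,0), '.' pass, move right to (1,1)
Step 2: enter (1,1), '.' pass, move right to (1,2)
Step 3: enter (1,2), '.' pass, move right to (1,3)
Step 4: enter (1,3), '.' pass, move right to (1,4)
Step 5: enter (1,4), '.' pass, move right to (1,5)
Step 6: enter (1,5), '.' pass, move right to (1,6)
Step 7: enter (1,6), '.' pass, move right to (1,7)
Step 8: at (1,7) — EXIT via right edge, pos 1
Path length (cell visits): 7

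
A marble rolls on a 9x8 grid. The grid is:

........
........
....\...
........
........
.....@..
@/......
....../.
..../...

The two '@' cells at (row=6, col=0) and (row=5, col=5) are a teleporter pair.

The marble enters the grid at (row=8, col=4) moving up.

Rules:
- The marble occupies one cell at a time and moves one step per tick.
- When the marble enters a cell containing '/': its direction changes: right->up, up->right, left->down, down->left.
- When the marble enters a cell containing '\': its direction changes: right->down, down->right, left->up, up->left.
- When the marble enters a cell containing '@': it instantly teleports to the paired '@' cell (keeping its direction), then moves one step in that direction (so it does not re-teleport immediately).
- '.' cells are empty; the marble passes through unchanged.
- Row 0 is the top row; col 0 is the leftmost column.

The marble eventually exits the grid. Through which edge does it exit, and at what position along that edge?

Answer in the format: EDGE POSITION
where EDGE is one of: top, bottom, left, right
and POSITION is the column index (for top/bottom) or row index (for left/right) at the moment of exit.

Step 1: enter (8,4), '/' deflects up->right, move right to (8,5)
Step 2: enter (8,5), '.' pass, move right to (8,6)
Step 3: enter (8,6), '.' pass, move right to (8,7)
Step 4: enter (8,7), '.' pass, move right to (8,8)
Step 5: at (8,8) — EXIT via right edge, pos 8

Answer: right 8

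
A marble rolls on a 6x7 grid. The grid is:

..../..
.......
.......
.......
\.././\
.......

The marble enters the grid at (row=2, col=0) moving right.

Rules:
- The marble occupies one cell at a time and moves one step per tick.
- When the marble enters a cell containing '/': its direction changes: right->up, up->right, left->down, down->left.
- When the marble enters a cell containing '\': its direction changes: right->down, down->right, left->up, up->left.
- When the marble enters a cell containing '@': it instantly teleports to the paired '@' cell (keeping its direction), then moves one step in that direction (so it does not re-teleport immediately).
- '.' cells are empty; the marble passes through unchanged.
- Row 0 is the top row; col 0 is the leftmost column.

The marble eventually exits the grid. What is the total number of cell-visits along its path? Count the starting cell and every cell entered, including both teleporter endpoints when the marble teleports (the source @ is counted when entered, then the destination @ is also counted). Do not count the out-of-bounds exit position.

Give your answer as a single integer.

Answer: 7

Derivation:
Step 1: enter (2,0), '.' pass, move right to (2,1)
Step 2: enter (2,1), '.' pass, move right to (2,2)
Step 3: enter (2,2), '.' pass, move right to (2,3)
Step 4: enter (2,3), '.' pass, move right to (2,4)
Step 5: enter (2,4), '.' pass, move right to (2,5)
Step 6: enter (2,5), '.' pass, move right to (2,6)
Step 7: enter (2,6), '.' pass, move right to (2,7)
Step 8: at (2,7) — EXIT via right edge, pos 2
Path length (cell visits): 7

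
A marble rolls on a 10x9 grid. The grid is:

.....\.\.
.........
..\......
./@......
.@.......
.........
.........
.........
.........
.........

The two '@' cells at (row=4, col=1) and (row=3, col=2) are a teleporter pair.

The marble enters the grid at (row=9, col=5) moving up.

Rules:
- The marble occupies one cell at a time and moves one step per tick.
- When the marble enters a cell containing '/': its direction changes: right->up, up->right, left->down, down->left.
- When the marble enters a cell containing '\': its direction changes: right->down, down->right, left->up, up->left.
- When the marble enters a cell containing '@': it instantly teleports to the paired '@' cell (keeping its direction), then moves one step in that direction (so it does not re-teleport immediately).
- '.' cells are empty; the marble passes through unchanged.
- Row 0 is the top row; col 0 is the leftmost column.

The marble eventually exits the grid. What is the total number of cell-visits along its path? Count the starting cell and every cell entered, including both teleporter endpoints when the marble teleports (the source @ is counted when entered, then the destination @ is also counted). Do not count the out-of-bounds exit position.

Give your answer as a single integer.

Answer: 15

Derivation:
Step 1: enter (9,5), '.' pass, move up to (8,5)
Step 2: enter (8,5), '.' pass, move up to (7,5)
Step 3: enter (7,5), '.' pass, move up to (6,5)
Step 4: enter (6,5), '.' pass, move up to (5,5)
Step 5: enter (5,5), '.' pass, move up to (4,5)
Step 6: enter (4,5), '.' pass, move up to (3,5)
Step 7: enter (3,5), '.' pass, move up to (2,5)
Step 8: enter (2,5), '.' pass, move up to (1,5)
Step 9: enter (1,5), '.' pass, move up to (0,5)
Step 10: enter (0,5), '\' deflects up->left, move left to (0,4)
Step 11: enter (0,4), '.' pass, move left to (0,3)
Step 12: enter (0,3), '.' pass, move left to (0,2)
Step 13: enter (0,2), '.' pass, move left to (0,1)
Step 14: enter (0,1), '.' pass, move left to (0,0)
Step 15: enter (0,0), '.' pass, move left to (0,-1)
Step 16: at (0,-1) — EXIT via left edge, pos 0
Path length (cell visits): 15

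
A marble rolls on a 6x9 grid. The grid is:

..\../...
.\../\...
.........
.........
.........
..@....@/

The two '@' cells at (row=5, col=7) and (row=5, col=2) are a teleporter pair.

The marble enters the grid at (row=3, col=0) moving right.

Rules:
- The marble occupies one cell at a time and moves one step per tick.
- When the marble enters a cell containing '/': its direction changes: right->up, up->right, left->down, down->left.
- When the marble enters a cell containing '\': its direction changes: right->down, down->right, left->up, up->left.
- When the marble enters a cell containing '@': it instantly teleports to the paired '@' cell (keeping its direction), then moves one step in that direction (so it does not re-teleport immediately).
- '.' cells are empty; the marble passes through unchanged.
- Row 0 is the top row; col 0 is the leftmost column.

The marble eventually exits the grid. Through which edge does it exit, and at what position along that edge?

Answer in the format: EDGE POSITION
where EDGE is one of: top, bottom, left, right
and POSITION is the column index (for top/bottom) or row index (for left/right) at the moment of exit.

Answer: right 3

Derivation:
Step 1: enter (3,0), '.' pass, move right to (3,1)
Step 2: enter (3,1), '.' pass, move right to (3,2)
Step 3: enter (3,2), '.' pass, move right to (3,3)
Step 4: enter (3,3), '.' pass, move right to (3,4)
Step 5: enter (3,4), '.' pass, move right to (3,5)
Step 6: enter (3,5), '.' pass, move right to (3,6)
Step 7: enter (3,6), '.' pass, move right to (3,7)
Step 8: enter (3,7), '.' pass, move right to (3,8)
Step 9: enter (3,8), '.' pass, move right to (3,9)
Step 10: at (3,9) — EXIT via right edge, pos 3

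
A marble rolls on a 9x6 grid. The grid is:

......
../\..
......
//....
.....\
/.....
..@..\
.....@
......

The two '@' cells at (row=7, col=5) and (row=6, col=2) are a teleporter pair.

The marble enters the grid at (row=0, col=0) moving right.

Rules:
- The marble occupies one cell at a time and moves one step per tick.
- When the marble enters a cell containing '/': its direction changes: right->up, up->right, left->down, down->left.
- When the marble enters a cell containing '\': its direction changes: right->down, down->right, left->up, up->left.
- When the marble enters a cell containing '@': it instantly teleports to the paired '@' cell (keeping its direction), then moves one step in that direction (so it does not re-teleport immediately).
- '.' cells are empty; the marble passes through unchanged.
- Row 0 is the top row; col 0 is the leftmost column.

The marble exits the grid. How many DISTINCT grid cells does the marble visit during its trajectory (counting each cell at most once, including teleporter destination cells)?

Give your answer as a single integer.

Step 1: enter (0,0), '.' pass, move right to (0,1)
Step 2: enter (0,1), '.' pass, move right to (0,2)
Step 3: enter (0,2), '.' pass, move right to (0,3)
Step 4: enter (0,3), '.' pass, move right to (0,4)
Step 5: enter (0,4), '.' pass, move right to (0,5)
Step 6: enter (0,5), '.' pass, move right to (0,6)
Step 7: at (0,6) — EXIT via right edge, pos 0
Distinct cells visited: 6 (path length 6)

Answer: 6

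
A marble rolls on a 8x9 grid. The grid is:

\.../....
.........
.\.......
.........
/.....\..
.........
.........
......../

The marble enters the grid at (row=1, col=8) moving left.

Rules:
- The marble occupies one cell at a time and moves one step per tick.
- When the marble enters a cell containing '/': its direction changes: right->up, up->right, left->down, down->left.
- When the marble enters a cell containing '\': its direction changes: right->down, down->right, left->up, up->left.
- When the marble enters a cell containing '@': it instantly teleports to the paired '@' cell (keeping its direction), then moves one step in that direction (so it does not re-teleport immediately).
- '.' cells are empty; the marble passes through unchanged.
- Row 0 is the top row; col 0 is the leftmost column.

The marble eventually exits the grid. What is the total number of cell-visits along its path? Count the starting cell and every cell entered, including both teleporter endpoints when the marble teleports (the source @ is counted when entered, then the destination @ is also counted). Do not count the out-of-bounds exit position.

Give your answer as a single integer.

Answer: 9

Derivation:
Step 1: enter (1,8), '.' pass, move left to (1,7)
Step 2: enter (1,7), '.' pass, move left to (1,6)
Step 3: enter (1,6), '.' pass, move left to (1,5)
Step 4: enter (1,5), '.' pass, move left to (1,4)
Step 5: enter (1,4), '.' pass, move left to (1,3)
Step 6: enter (1,3), '.' pass, move left to (1,2)
Step 7: enter (1,2), '.' pass, move left to (1,1)
Step 8: enter (1,1), '.' pass, move left to (1,0)
Step 9: enter (1,0), '.' pass, move left to (1,-1)
Step 10: at (1,-1) — EXIT via left edge, pos 1
Path length (cell visits): 9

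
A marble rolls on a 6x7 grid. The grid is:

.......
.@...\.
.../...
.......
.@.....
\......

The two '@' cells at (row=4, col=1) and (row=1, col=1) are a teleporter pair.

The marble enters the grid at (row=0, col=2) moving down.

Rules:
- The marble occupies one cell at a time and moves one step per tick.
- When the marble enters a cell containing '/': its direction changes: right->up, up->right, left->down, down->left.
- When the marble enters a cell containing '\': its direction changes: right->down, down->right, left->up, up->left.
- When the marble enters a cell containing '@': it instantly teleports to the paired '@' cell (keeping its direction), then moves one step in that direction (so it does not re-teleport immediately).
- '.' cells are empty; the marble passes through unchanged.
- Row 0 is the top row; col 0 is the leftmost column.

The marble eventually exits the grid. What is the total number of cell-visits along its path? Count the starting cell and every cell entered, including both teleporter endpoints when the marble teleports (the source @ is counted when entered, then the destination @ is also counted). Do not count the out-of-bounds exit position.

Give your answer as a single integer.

Answer: 6

Derivation:
Step 1: enter (0,2), '.' pass, move down to (1,2)
Step 2: enter (1,2), '.' pass, move down to (2,2)
Step 3: enter (2,2), '.' pass, move down to (3,2)
Step 4: enter (3,2), '.' pass, move down to (4,2)
Step 5: enter (4,2), '.' pass, move down to (5,2)
Step 6: enter (5,2), '.' pass, move down to (6,2)
Step 7: at (6,2) — EXIT via bottom edge, pos 2
Path length (cell visits): 6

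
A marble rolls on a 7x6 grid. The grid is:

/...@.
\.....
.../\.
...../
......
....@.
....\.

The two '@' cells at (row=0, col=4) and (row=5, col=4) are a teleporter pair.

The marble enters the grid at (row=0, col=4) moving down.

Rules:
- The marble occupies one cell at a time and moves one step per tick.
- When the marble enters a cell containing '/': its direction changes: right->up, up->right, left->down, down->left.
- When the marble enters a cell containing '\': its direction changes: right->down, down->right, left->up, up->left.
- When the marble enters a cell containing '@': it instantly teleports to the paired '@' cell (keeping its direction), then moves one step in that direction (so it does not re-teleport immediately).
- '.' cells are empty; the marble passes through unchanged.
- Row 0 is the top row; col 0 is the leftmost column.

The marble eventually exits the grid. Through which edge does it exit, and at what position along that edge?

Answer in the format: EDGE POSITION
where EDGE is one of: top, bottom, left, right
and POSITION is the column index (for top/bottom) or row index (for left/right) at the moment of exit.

Step 1: enter (0,4), '@' teleport (0,4)->(5,4), also enter (5,4), move down to (6,4)
Step 2: enter (6,4), '\' deflects down->right, move right to (6,5)
Step 3: enter (6,5), '.' pass, move right to (6,6)
Step 4: at (6,6) — EXIT via right edge, pos 6

Answer: right 6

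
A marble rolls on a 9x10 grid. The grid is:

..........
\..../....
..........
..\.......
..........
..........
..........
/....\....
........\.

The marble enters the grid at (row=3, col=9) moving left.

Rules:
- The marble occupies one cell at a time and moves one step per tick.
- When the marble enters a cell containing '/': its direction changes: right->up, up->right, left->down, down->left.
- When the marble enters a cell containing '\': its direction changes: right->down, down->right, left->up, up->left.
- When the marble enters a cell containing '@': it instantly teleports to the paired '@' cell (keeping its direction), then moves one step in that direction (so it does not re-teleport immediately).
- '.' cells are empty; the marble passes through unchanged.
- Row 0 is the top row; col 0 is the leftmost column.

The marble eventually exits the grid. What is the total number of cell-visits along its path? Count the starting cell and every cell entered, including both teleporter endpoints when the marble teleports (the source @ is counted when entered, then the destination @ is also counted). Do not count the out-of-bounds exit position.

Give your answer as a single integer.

Step 1: enter (3,9), '.' pass, move left to (3,8)
Step 2: enter (3,8), '.' pass, move left to (3,7)
Step 3: enter (3,7), '.' pass, move left to (3,6)
Step 4: enter (3,6), '.' pass, move left to (3,5)
Step 5: enter (3,5), '.' pass, move left to (3,4)
Step 6: enter (3,4), '.' pass, move left to (3,3)
Step 7: enter (3,3), '.' pass, move left to (3,2)
Step 8: enter (3,2), '\' deflects left->up, move up to (2,2)
Step 9: enter (2,2), '.' pass, move up to (1,2)
Step 10: enter (1,2), '.' pass, move up to (0,2)
Step 11: enter (0,2), '.' pass, move up to (-1,2)
Step 12: at (-1,2) — EXIT via top edge, pos 2
Path length (cell visits): 11

Answer: 11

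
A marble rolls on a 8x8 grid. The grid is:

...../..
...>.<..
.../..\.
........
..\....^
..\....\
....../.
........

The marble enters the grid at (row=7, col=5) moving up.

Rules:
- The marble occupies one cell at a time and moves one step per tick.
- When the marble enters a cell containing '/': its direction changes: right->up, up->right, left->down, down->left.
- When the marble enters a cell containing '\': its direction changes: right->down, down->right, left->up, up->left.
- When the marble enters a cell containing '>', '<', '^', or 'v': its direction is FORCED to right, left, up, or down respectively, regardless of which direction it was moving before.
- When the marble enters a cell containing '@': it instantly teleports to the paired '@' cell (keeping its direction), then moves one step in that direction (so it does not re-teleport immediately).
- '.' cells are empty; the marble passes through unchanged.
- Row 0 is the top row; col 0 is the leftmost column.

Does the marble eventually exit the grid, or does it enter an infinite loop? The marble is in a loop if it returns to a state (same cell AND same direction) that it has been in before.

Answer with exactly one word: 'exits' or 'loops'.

Step 1: enter (7,5), '.' pass, move up to (6,5)
Step 2: enter (6,5), '.' pass, move up to (5,5)
Step 3: enter (5,5), '.' pass, move up to (4,5)
Step 4: enter (4,5), '.' pass, move up to (3,5)
Step 5: enter (3,5), '.' pass, move up to (2,5)
Step 6: enter (2,5), '.' pass, move up to (1,5)
Step 7: enter (1,5), '<' forces up->left, move left to (1,4)
Step 8: enter (1,4), '.' pass, move left to (1,3)
Step 9: enter (1,3), '>' forces left->right, move right to (1,4)
Step 10: enter (1,4), '.' pass, move right to (1,5)
Step 11: enter (1,5), '<' forces right->left, move left to (1,4)
Step 12: at (1,4) dir=left — LOOP DETECTED (seen before)

Answer: loops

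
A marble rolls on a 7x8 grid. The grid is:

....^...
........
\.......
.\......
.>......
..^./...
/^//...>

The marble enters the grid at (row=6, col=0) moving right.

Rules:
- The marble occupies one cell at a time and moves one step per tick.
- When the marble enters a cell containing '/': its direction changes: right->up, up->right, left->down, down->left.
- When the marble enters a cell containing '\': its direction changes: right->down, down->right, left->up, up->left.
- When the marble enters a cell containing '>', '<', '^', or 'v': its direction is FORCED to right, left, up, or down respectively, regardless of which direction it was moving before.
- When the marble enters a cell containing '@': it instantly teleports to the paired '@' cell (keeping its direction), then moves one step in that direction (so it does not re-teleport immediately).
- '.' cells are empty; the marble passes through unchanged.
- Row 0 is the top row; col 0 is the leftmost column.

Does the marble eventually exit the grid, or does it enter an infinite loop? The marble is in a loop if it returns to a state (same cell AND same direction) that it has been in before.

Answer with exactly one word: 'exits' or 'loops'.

Answer: exits

Derivation:
Step 1: enter (6,0), '/' deflects right->up, move up to (5,0)
Step 2: enter (5,0), '.' pass, move up to (4,0)
Step 3: enter (4,0), '.' pass, move up to (3,0)
Step 4: enter (3,0), '.' pass, move up to (2,0)
Step 5: enter (2,0), '\' deflects up->left, move left to (2,-1)
Step 6: at (2,-1) — EXIT via left edge, pos 2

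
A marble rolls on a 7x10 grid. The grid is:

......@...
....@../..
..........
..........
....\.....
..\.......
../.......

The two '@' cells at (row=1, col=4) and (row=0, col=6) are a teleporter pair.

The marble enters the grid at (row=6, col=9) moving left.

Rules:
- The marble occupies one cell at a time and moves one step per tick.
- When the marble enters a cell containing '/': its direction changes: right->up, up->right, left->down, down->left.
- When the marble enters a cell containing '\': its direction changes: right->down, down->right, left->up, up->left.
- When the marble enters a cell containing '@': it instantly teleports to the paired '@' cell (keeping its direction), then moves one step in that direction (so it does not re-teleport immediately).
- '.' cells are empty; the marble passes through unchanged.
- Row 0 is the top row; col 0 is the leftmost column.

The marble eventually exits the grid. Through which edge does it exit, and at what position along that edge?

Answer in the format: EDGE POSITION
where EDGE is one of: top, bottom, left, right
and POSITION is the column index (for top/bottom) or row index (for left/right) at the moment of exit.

Answer: bottom 2

Derivation:
Step 1: enter (6,9), '.' pass, move left to (6,8)
Step 2: enter (6,8), '.' pass, move left to (6,7)
Step 3: enter (6,7), '.' pass, move left to (6,6)
Step 4: enter (6,6), '.' pass, move left to (6,5)
Step 5: enter (6,5), '.' pass, move left to (6,4)
Step 6: enter (6,4), '.' pass, move left to (6,3)
Step 7: enter (6,3), '.' pass, move left to (6,2)
Step 8: enter (6,2), '/' deflects left->down, move down to (7,2)
Step 9: at (7,2) — EXIT via bottom edge, pos 2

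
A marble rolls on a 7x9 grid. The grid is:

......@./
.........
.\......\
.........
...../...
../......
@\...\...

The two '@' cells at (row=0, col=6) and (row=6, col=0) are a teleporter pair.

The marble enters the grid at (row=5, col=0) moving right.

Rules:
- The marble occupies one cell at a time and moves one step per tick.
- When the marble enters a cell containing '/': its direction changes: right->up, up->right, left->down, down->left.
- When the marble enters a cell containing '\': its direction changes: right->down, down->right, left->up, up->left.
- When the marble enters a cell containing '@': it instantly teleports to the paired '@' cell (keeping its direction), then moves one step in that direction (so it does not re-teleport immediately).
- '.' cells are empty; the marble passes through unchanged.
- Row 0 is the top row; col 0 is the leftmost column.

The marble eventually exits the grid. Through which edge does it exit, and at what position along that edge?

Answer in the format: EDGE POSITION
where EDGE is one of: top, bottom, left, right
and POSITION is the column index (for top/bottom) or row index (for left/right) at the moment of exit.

Answer: top 2

Derivation:
Step 1: enter (5,0), '.' pass, move right to (5,1)
Step 2: enter (5,1), '.' pass, move right to (5,2)
Step 3: enter (5,2), '/' deflects right->up, move up to (4,2)
Step 4: enter (4,2), '.' pass, move up to (3,2)
Step 5: enter (3,2), '.' pass, move up to (2,2)
Step 6: enter (2,2), '.' pass, move up to (1,2)
Step 7: enter (1,2), '.' pass, move up to (0,2)
Step 8: enter (0,2), '.' pass, move up to (-1,2)
Step 9: at (-1,2) — EXIT via top edge, pos 2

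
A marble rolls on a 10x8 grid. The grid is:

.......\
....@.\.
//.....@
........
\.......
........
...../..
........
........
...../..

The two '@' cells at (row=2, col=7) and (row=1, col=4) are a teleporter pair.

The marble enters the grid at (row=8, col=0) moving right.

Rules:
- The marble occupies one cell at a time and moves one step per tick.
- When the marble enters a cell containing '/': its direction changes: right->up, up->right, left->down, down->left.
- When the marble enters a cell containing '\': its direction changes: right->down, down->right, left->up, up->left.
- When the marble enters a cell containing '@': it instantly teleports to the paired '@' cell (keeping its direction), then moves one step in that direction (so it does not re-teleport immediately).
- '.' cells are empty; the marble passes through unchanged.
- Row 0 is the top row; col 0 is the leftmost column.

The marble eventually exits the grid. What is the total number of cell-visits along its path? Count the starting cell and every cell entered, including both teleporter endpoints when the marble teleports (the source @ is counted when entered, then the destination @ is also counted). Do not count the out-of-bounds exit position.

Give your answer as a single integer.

Answer: 8

Derivation:
Step 1: enter (8,0), '.' pass, move right to (8,1)
Step 2: enter (8,1), '.' pass, move right to (8,2)
Step 3: enter (8,2), '.' pass, move right to (8,3)
Step 4: enter (8,3), '.' pass, move right to (8,4)
Step 5: enter (8,4), '.' pass, move right to (8,5)
Step 6: enter (8,5), '.' pass, move right to (8,6)
Step 7: enter (8,6), '.' pass, move right to (8,7)
Step 8: enter (8,7), '.' pass, move right to (8,8)
Step 9: at (8,8) — EXIT via right edge, pos 8
Path length (cell visits): 8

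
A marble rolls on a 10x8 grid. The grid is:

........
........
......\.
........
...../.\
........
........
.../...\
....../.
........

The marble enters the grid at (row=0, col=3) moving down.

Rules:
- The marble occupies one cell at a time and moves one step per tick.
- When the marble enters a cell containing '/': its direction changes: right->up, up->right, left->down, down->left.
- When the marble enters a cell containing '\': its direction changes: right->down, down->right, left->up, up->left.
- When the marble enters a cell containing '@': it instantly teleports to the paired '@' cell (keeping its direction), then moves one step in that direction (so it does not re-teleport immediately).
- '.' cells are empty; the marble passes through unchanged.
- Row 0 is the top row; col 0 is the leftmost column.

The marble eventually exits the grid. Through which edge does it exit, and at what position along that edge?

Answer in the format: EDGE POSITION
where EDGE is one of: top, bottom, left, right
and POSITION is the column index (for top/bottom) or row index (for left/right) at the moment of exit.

Answer: left 7

Derivation:
Step 1: enter (0,3), '.' pass, move down to (1,3)
Step 2: enter (1,3), '.' pass, move down to (2,3)
Step 3: enter (2,3), '.' pass, move down to (3,3)
Step 4: enter (3,3), '.' pass, move down to (4,3)
Step 5: enter (4,3), '.' pass, move down to (5,3)
Step 6: enter (5,3), '.' pass, move down to (6,3)
Step 7: enter (6,3), '.' pass, move down to (7,3)
Step 8: enter (7,3), '/' deflects down->left, move left to (7,2)
Step 9: enter (7,2), '.' pass, move left to (7,1)
Step 10: enter (7,1), '.' pass, move left to (7,0)
Step 11: enter (7,0), '.' pass, move left to (7,-1)
Step 12: at (7,-1) — EXIT via left edge, pos 7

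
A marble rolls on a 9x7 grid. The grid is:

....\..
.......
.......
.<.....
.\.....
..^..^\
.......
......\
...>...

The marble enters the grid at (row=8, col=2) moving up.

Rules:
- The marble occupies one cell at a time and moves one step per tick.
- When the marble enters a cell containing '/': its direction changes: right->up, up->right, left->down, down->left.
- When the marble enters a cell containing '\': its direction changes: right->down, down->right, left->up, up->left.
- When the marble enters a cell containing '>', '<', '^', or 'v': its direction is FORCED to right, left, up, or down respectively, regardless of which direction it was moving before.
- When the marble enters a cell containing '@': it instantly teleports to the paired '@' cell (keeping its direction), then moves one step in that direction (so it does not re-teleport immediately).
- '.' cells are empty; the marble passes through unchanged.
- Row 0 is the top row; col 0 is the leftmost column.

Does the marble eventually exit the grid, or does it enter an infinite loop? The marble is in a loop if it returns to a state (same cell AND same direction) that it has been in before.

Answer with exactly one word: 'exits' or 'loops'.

Step 1: enter (8,2), '.' pass, move up to (7,2)
Step 2: enter (7,2), '.' pass, move up to (6,2)
Step 3: enter (6,2), '.' pass, move up to (5,2)
Step 4: enter (5,2), '^' forces up->up, move up to (4,2)
Step 5: enter (4,2), '.' pass, move up to (3,2)
Step 6: enter (3,2), '.' pass, move up to (2,2)
Step 7: enter (2,2), '.' pass, move up to (1,2)
Step 8: enter (1,2), '.' pass, move up to (0,2)
Step 9: enter (0,2), '.' pass, move up to (-1,2)
Step 10: at (-1,2) — EXIT via top edge, pos 2

Answer: exits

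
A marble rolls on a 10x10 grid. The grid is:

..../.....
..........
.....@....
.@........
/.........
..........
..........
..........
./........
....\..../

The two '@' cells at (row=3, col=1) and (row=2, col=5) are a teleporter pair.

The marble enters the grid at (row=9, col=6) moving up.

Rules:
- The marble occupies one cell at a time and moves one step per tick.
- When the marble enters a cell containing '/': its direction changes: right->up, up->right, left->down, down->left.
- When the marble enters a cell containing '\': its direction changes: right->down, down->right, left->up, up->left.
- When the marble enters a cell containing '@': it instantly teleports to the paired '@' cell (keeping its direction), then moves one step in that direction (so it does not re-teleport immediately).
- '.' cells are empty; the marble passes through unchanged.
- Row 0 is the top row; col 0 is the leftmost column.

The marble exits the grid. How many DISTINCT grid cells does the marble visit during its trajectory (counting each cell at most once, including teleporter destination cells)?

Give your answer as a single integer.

Step 1: enter (9,6), '.' pass, move up to (8,6)
Step 2: enter (8,6), '.' pass, move up to (7,6)
Step 3: enter (7,6), '.' pass, move up to (6,6)
Step 4: enter (6,6), '.' pass, move up to (5,6)
Step 5: enter (5,6), '.' pass, move up to (4,6)
Step 6: enter (4,6), '.' pass, move up to (3,6)
Step 7: enter (3,6), '.' pass, move up to (2,6)
Step 8: enter (2,6), '.' pass, move up to (1,6)
Step 9: enter (1,6), '.' pass, move up to (0,6)
Step 10: enter (0,6), '.' pass, move up to (-1,6)
Step 11: at (-1,6) — EXIT via top edge, pos 6
Distinct cells visited: 10 (path length 10)

Answer: 10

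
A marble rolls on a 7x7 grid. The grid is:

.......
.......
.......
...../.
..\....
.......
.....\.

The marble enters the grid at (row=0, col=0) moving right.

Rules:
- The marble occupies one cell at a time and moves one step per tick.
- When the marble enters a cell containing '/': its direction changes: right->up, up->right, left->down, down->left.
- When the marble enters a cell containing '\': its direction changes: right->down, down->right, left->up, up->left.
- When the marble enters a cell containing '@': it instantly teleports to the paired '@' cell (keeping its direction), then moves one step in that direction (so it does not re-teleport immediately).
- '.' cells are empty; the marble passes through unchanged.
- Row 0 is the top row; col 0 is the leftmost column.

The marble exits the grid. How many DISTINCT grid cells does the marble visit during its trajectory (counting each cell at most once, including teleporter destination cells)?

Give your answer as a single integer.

Answer: 7

Derivation:
Step 1: enter (0,0), '.' pass, move right to (0,1)
Step 2: enter (0,1), '.' pass, move right to (0,2)
Step 3: enter (0,2), '.' pass, move right to (0,3)
Step 4: enter (0,3), '.' pass, move right to (0,4)
Step 5: enter (0,4), '.' pass, move right to (0,5)
Step 6: enter (0,5), '.' pass, move right to (0,6)
Step 7: enter (0,6), '.' pass, move right to (0,7)
Step 8: at (0,7) — EXIT via right edge, pos 0
Distinct cells visited: 7 (path length 7)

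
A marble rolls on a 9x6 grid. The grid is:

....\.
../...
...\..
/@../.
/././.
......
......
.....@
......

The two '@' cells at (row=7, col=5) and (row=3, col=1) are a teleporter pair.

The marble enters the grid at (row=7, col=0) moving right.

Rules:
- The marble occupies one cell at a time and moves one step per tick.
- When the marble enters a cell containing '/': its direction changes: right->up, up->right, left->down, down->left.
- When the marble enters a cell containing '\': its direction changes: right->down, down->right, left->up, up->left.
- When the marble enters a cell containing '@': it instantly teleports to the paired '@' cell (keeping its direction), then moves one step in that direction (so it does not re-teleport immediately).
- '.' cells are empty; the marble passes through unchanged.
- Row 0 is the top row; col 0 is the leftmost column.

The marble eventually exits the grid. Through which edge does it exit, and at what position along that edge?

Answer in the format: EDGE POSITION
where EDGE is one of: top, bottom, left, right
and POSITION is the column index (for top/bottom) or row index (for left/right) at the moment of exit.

Answer: left 0

Derivation:
Step 1: enter (7,0), '.' pass, move right to (7,1)
Step 2: enter (7,1), '.' pass, move right to (7,2)
Step 3: enter (7,2), '.' pass, move right to (7,3)
Step 4: enter (7,3), '.' pass, move right to (7,4)
Step 5: enter (7,4), '.' pass, move right to (7,5)
Step 6: enter (7,5), '@' teleport (7,5)->(3,1), also enter (3,1), move right to (3,2)
Step 7: enter (3,2), '.' pass, move right to (3,3)
Step 8: enter (3,3), '.' pass, move right to (3,4)
Step 9: enter (3,4), '/' deflects right->up, move up to (2,4)
Step 10: enter (2,4), '.' pass, move up to (1,4)
Step 11: enter (1,4), '.' pass, move up to (0,4)
Step 12: enter (0,4), '\' deflects up->left, move left to (0,3)
Step 13: enter (0,3), '.' pass, move left to (0,2)
Step 14: enter (0,2), '.' pass, move left to (0,1)
Step 15: enter (0,1), '.' pass, move left to (0,0)
Step 16: enter (0,0), '.' pass, move left to (0,-1)
Step 17: at (0,-1) — EXIT via left edge, pos 0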